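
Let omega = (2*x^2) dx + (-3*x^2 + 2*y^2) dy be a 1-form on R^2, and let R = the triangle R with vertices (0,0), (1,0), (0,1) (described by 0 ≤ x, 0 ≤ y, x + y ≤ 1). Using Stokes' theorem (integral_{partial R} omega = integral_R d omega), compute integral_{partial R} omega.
integral_(partial R) omega = -1

Stokes: integral_partial_R omega = integral_R d omega with d omega = (∂Q/∂x - ∂P/∂y) dx ∧ dy.
  ∂Q/∂x = -6*x
  ∂P/∂y = 0
  integrand = ∂Q/∂x - ∂P/∂y = -6*x.
Integrating over R: integral_0^1 integral_0^{1-x} (-6*x) dy dx = -1.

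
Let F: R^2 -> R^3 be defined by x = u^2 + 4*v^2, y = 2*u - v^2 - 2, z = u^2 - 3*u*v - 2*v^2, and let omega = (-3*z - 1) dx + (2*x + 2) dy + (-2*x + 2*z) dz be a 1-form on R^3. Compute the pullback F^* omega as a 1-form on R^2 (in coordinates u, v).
F^* omega = (-6*u^3 + 6*u^2*v + 4*u^2 + 6*u*v^2 - 2*u + 36*v^3 + 16*v^2 + 4) du + (2*v*(-5*u^2 + 66*u*v + 40*v^2 - 6)) dv

Using F^*(f dg) = (f ∘ F) d(g ∘ F), substitute each coordinate x_i by F_i(u, v) in f_i, and replace dx_i by d F_i = (∂F_i/∂u) du + (∂F_i/∂v) dv.
  For the x component: f_1(F) = -3*u^2 + 9*u*v + 6*v^2 - 1; d F_1 = (2*u) du + (8*v) dv
  For the y component: f_2(F) = 2*u^2 + 8*v^2 + 2; d F_2 = (2) du + (-2*v) dv
  For the z component: f_3(F) = 6*v*(-u - 2*v); d F_3 = (2*u - 3*v) du + (-3*u - 4*v) dv
Combining and collecting du, dv coefficients:
  coeff of du: -6*u^3 + 6*u^2*v + 4*u^2 + 6*u*v^2 - 2*u + 36*v^3 + 16*v^2 + 4
  coeff of dv: 2*v*(-5*u^2 + 66*u*v + 40*v^2 - 6)
F^* omega = (-6*u^3 + 6*u^2*v + 4*u^2 + 6*u*v^2 - 2*u + 36*v^3 + 16*v^2 + 4) du + (2*v*(-5*u^2 + 66*u*v + 40*v^2 - 6)) dv.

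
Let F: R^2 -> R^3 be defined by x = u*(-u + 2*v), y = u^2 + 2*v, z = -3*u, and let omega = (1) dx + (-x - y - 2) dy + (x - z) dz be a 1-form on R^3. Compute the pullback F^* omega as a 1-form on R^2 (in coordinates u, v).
F^* omega = (-4*u^2*v + 3*u^2 - 10*u*v - 15*u + 2*v) du + (-4*u*v + 2*u - 4*v - 4) dv

Using F^*(f dg) = (f ∘ F) d(g ∘ F), substitute each coordinate x_i by F_i(u, v) in f_i, and replace dx_i by d F_i = (∂F_i/∂u) du + (∂F_i/∂v) dv.
  For the x component: f_1(F) = 1; d F_1 = (-2*u + 2*v) du + (2*u) dv
  For the y component: f_2(F) = -2*u*v - 2*v - 2; d F_2 = (2*u) du + (2) dv
  For the z component: f_3(F) = u*(-u + 2*v + 3); d F_3 = (-3) du + (0) dv
Combining and collecting du, dv coefficients:
  coeff of du: -4*u^2*v + 3*u^2 - 10*u*v - 15*u + 2*v
  coeff of dv: -4*u*v + 2*u - 4*v - 4
F^* omega = (-4*u^2*v + 3*u^2 - 10*u*v - 15*u + 2*v) du + (-4*u*v + 2*u - 4*v - 4) dv.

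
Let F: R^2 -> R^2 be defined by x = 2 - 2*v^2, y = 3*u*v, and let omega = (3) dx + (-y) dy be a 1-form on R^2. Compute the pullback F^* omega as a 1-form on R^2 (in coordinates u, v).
F^* omega = (-9*u*v^2) du + (3*v*(-3*u^2 - 4)) dv

Using F^*(f dg) = (f ∘ F) d(g ∘ F), substitute each coordinate x_i by F_i(u, v) in f_i, and replace dx_i by d F_i = (∂F_i/∂u) du + (∂F_i/∂v) dv.
  For the x component: f_1(F) = 3; d F_1 = (0) du + (-4*v) dv
  For the y component: f_2(F) = -3*u*v; d F_2 = (3*v) du + (3*u) dv
Combining and collecting du, dv coefficients:
  coeff of du: -9*u*v^2
  coeff of dv: 3*v*(-3*u^2 - 4)
F^* omega = (-9*u*v^2) du + (3*v*(-3*u^2 - 4)) dv.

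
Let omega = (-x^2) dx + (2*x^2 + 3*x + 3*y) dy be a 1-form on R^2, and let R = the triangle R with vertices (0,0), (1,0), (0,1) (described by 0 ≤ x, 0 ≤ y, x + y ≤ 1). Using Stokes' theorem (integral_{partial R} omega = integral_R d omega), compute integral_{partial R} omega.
integral_(partial R) omega = 13/6

Stokes: integral_partial_R omega = integral_R d omega with d omega = (∂Q/∂x - ∂P/∂y) dx ∧ dy.
  ∂Q/∂x = 4*x + 3
  ∂P/∂y = 0
  integrand = ∂Q/∂x - ∂P/∂y = 4*x + 3.
Integrating over R: integral_0^1 integral_0^{1-x} (4*x + 3) dy dx = 13/6.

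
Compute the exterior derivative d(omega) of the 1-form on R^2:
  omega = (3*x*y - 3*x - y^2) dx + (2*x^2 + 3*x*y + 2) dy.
d(omega) = (x + 5*y) dx ∧ dy

For a 1-form omega = sum_i f_i dx_i, the exterior derivative is
  d(omega) = sum_{i < j} (∂f_j/∂x_i - ∂f_i/∂x_j) dx_i ∧ dx_j.
  coefficient of dx ∧ dy: ∂f_2/∂x - ∂f_1/∂y = ∂(2*x^2 + 3*x*y + 2)/∂x - ∂(3*x*y - 3*x - y^2)/∂y = x + 5*y
Assembling: d(omega) = (x + 5*y) dx ∧ dy.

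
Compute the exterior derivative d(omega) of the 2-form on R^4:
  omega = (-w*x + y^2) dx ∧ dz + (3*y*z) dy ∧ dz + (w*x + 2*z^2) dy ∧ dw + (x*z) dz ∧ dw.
d(omega) = (-2*y) dx ∧ dy ∧ dz + (-x + z) dx ∧ dz ∧ dw + (w) dx ∧ dy ∧ dw + (-4*z) dy ∧ dz ∧ dw

For a 2-form omega = sum_{i<j} g_{ij} dx_i ∧ dx_j, the exterior derivative is
  d(omega) = sum_{i<j} d(g_{ij}) ∧ dx_i ∧ dx_j = sum_{i<j, k} (∂g_{ij}/∂x_k) dx_k ∧ dx_i ∧ dx_j.
Expand each term, using dx_k ∧ dx_i ∧ dx_j = sgn(permutation) dx_{(a)} ∧ dx_{(b)} ∧ dx_{(c)} with (a < b < c) sorted:
  d(-w*x + y^2) includes (∂/∂y)(-w*x + y^2) dy = (2*y) dy, which multiplied by dx ∧ dz gives (-2*y) dx ∧ dy ∧ dz
  d(-w*x + y^2) includes (∂/∂w)(-w*x + y^2) dw = (-x) dw, which multiplied by dx ∧ dz gives (-x) dx ∧ dz ∧ dw
  d(w*x + 2*z^2) includes (∂/∂x)(w*x + 2*z^2) dx = (w) dx, which multiplied by dy ∧ dw gives (w) dx ∧ dy ∧ dw
  d(w*x + 2*z^2) includes (∂/∂z)(w*x + 2*z^2) dz = (4*z) dz, which multiplied by dy ∧ dw gives (-4*z) dy ∧ dz ∧ dw
  d(x*z) includes (∂/∂x)(x*z) dx = (z) dx, which multiplied by dz ∧ dw gives (z) dx ∧ dz ∧ dw
Collecting like 3-forms: d(omega) = (-2*y) dx ∧ dy ∧ dz + (-x + z) dx ∧ dz ∧ dw + (w) dx ∧ dy ∧ dw + (-4*z) dy ∧ dz ∧ dw.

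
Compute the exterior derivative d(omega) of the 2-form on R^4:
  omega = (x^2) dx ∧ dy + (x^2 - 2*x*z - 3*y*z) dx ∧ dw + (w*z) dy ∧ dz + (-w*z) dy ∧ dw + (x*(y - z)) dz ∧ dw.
d(omega) = (3*z) dx ∧ dy ∧ dw + (2*x + 4*y - z) dx ∧ dz ∧ dw + (w + x + z) dy ∧ dz ∧ dw

For a 2-form omega = sum_{i<j} g_{ij} dx_i ∧ dx_j, the exterior derivative is
  d(omega) = sum_{i<j} d(g_{ij}) ∧ dx_i ∧ dx_j = sum_{i<j, k} (∂g_{ij}/∂x_k) dx_k ∧ dx_i ∧ dx_j.
Expand each term, using dx_k ∧ dx_i ∧ dx_j = sgn(permutation) dx_{(a)} ∧ dx_{(b)} ∧ dx_{(c)} with (a < b < c) sorted:
  d(x^2 - 2*x*z - 3*y*z) includes (∂/∂y)(x^2 - 2*x*z - 3*y*z) dy = (-3*z) dy, which multiplied by dx ∧ dw gives (3*z) dx ∧ dy ∧ dw
  d(x^2 - 2*x*z - 3*y*z) includes (∂/∂z)(x^2 - 2*x*z - 3*y*z) dz = (-2*x - 3*y) dz, which multiplied by dx ∧ dw gives (2*x + 3*y) dx ∧ dz ∧ dw
  d(w*z) includes (∂/∂w)(w*z) dw = (z) dw, which multiplied by dy ∧ dz gives (z) dy ∧ dz ∧ dw
  d(-w*z) includes (∂/∂z)(-w*z) dz = (-w) dz, which multiplied by dy ∧ dw gives (w) dy ∧ dz ∧ dw
  d(x*(y - z)) includes (∂/∂x)(x*(y - z)) dx = (y - z) dx, which multiplied by dz ∧ dw gives (y - z) dx ∧ dz ∧ dw
  d(x*(y - z)) includes (∂/∂y)(x*(y - z)) dy = (x) dy, which multiplied by dz ∧ dw gives (x) dy ∧ dz ∧ dw
Collecting like 3-forms: d(omega) = (3*z) dx ∧ dy ∧ dw + (2*x + 4*y - z) dx ∧ dz ∧ dw + (w + x + z) dy ∧ dz ∧ dw.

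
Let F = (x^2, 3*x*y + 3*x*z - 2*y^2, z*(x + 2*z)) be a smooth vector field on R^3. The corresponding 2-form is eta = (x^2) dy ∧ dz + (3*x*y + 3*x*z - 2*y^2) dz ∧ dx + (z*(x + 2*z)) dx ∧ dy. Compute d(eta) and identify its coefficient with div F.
d(eta) = (6*x - 4*y + 4*z) dx ∧ dy ∧ dz; div F = 6*x - 4*y + 4*z

For a 2-form in R^3 of the form above, applying d gives a 3-form with coefficient ∂P/∂x + ∂Q/∂y + ∂R/∂z:
  ∂P/∂x = 2*x
  ∂Q/∂y = 3*x - 4*y
  ∂R/∂z = x + 4*z
Sum = 6*x - 4*y + 4*z, which is exactly div F.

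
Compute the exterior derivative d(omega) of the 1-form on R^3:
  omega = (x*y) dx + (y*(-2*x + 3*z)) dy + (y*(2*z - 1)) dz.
d(omega) = (-x - 2*y) dx ∧ dy + (-3*y + 2*z - 1) dy ∧ dz

For a 1-form omega = sum_i f_i dx_i, the exterior derivative is
  d(omega) = sum_{i < j} (∂f_j/∂x_i - ∂f_i/∂x_j) dx_i ∧ dx_j.
  coefficient of dx ∧ dy: ∂f_2/∂x - ∂f_1/∂y = ∂(y*(-2*x + 3*z))/∂x - ∂(x*y)/∂y = -x - 2*y
  coefficient of dy ∧ dz: ∂f_3/∂y - ∂f_2/∂z = ∂(y*(2*z - 1))/∂y - ∂(y*(-2*x + 3*z))/∂z = -3*y + 2*z - 1
Assembling: d(omega) = (-x - 2*y) dx ∧ dy + (-3*y + 2*z - 1) dy ∧ dz.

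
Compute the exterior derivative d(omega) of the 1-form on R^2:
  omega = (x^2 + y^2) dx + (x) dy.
d(omega) = (1 - 2*y) dx ∧ dy

For a 1-form omega = sum_i f_i dx_i, the exterior derivative is
  d(omega) = sum_{i < j} (∂f_j/∂x_i - ∂f_i/∂x_j) dx_i ∧ dx_j.
  coefficient of dx ∧ dy: ∂f_2/∂x - ∂f_1/∂y = ∂(x)/∂x - ∂(x^2 + y^2)/∂y = 1 - 2*y
Assembling: d(omega) = (1 - 2*y) dx ∧ dy.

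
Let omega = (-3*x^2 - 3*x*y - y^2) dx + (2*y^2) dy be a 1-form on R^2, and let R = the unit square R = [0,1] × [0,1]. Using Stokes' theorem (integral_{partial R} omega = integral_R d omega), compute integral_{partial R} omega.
integral_(partial R) omega = 5/2

Stokes: integral_partial_R omega = integral_R d omega with d omega = (∂Q/∂x - ∂P/∂y) dx ∧ dy.
  ∂Q/∂x = 0
  ∂P/∂y = -3*x - 2*y
  integrand = ∂Q/∂x - ∂P/∂y = 3*x + 2*y.
Integrating over R: integral_0^1 integral_0^1 (3*x + 2*y) dx dy = 5/2.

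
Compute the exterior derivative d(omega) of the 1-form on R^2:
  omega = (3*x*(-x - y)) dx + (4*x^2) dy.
d(omega) = (11*x) dx ∧ dy

For a 1-form omega = sum_i f_i dx_i, the exterior derivative is
  d(omega) = sum_{i < j} (∂f_j/∂x_i - ∂f_i/∂x_j) dx_i ∧ dx_j.
  coefficient of dx ∧ dy: ∂f_2/∂x - ∂f_1/∂y = ∂(4*x^2)/∂x - ∂(3*x*(-x - y))/∂y = 11*x
Assembling: d(omega) = (11*x) dx ∧ dy.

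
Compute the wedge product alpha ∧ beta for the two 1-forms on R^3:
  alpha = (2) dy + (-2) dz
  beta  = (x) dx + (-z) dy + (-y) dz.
alpha ∧ beta = (-2*x) dx ∧ dy + (-2*y - 2*z) dy ∧ dz + (2*x) dx ∧ dz

Distribute the wedge, using dx_i ∧ dx_j = -dx_j ∧ dx_i and dx_i ∧ dx_i = 0. For each pair (i, j) with i < j, the coefficient of dx_i ∧ dx_j in alpha ∧ beta is (alpha_i * beta_j - alpha_j * beta_i). Collecting: alpha ∧ beta = (-2*x) dx ∧ dy + (-2*y - 2*z) dy ∧ dz + (2*x) dx ∧ dz.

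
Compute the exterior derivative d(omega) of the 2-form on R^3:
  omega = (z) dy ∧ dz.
d(omega) = 0

For a 2-form omega = sum_{i<j} g_{ij} dx_i ∧ dx_j, the exterior derivative is
  d(omega) = sum_{i<j} d(g_{ij}) ∧ dx_i ∧ dx_j = sum_{i<j, k} (∂g_{ij}/∂x_k) dx_k ∧ dx_i ∧ dx_j.
Expand each term, using dx_k ∧ dx_i ∧ dx_j = sgn(permutation) dx_{(a)} ∧ dx_{(b)} ∧ dx_{(c)} with (a < b < c) sorted:

Collecting like 3-forms: d(omega) = 0.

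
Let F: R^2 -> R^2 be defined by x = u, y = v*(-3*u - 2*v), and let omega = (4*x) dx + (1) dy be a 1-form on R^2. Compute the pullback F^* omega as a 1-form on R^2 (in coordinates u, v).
F^* omega = (4*u - 3*v) du + (-3*u - 4*v) dv

Using F^*(f dg) = (f ∘ F) d(g ∘ F), substitute each coordinate x_i by F_i(u, v) in f_i, and replace dx_i by d F_i = (∂F_i/∂u) du + (∂F_i/∂v) dv.
  For the x component: f_1(F) = 4*u; d F_1 = (1) du + (0) dv
  For the y component: f_2(F) = 1; d F_2 = (-3*v) du + (-3*u - 4*v) dv
Combining and collecting du, dv coefficients:
  coeff of du: 4*u - 3*v
  coeff of dv: -3*u - 4*v
F^* omega = (4*u - 3*v) du + (-3*u - 4*v) dv.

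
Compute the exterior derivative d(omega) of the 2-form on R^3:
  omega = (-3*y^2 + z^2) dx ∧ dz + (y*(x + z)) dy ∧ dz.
d(omega) = (7*y) dx ∧ dy ∧ dz

For a 2-form omega = sum_{i<j} g_{ij} dx_i ∧ dx_j, the exterior derivative is
  d(omega) = sum_{i<j} d(g_{ij}) ∧ dx_i ∧ dx_j = sum_{i<j, k} (∂g_{ij}/∂x_k) dx_k ∧ dx_i ∧ dx_j.
Expand each term, using dx_k ∧ dx_i ∧ dx_j = sgn(permutation) dx_{(a)} ∧ dx_{(b)} ∧ dx_{(c)} with (a < b < c) sorted:
  d(-3*y^2 + z^2) includes (∂/∂y)(-3*y^2 + z^2) dy = (-6*y) dy, which multiplied by dx ∧ dz gives (6*y) dx ∧ dy ∧ dz
  d(y*(x + z)) includes (∂/∂x)(y*(x + z)) dx = (y) dx, which multiplied by dy ∧ dz gives (y) dx ∧ dy ∧ dz
Collecting like 3-forms: d(omega) = (7*y) dx ∧ dy ∧ dz.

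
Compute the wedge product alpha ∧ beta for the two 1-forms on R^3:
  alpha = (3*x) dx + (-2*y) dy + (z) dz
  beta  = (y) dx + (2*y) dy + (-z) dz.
alpha ∧ beta = (2*y*(3*x + y)) dx ∧ dy + (-z*(3*x + y)) dx ∧ dz

Distribute the wedge, using dx_i ∧ dx_j = -dx_j ∧ dx_i and dx_i ∧ dx_i = 0. For each pair (i, j) with i < j, the coefficient of dx_i ∧ dx_j in alpha ∧ beta is (alpha_i * beta_j - alpha_j * beta_i). Collecting: alpha ∧ beta = (2*y*(3*x + y)) dx ∧ dy + (-z*(3*x + y)) dx ∧ dz.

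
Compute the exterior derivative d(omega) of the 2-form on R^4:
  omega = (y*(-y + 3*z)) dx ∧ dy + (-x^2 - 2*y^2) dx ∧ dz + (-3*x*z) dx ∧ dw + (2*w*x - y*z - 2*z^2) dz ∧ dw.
d(omega) = (7*y) dx ∧ dy ∧ dz + (2*w + 3*x) dx ∧ dz ∧ dw + (-z) dy ∧ dz ∧ dw

For a 2-form omega = sum_{i<j} g_{ij} dx_i ∧ dx_j, the exterior derivative is
  d(omega) = sum_{i<j} d(g_{ij}) ∧ dx_i ∧ dx_j = sum_{i<j, k} (∂g_{ij}/∂x_k) dx_k ∧ dx_i ∧ dx_j.
Expand each term, using dx_k ∧ dx_i ∧ dx_j = sgn(permutation) dx_{(a)} ∧ dx_{(b)} ∧ dx_{(c)} with (a < b < c) sorted:
  d(y*(-y + 3*z)) includes (∂/∂z)(y*(-y + 3*z)) dz = (3*y) dz, which multiplied by dx ∧ dy gives (3*y) dx ∧ dy ∧ dz
  d(-x^2 - 2*y^2) includes (∂/∂y)(-x^2 - 2*y^2) dy = (-4*y) dy, which multiplied by dx ∧ dz gives (4*y) dx ∧ dy ∧ dz
  d(-3*x*z) includes (∂/∂z)(-3*x*z) dz = (-3*x) dz, which multiplied by dx ∧ dw gives (3*x) dx ∧ dz ∧ dw
  d(2*w*x - y*z - 2*z^2) includes (∂/∂x)(2*w*x - y*z - 2*z^2) dx = (2*w) dx, which multiplied by dz ∧ dw gives (2*w) dx ∧ dz ∧ dw
  d(2*w*x - y*z - 2*z^2) includes (∂/∂y)(2*w*x - y*z - 2*z^2) dy = (-z) dy, which multiplied by dz ∧ dw gives (-z) dy ∧ dz ∧ dw
Collecting like 3-forms: d(omega) = (7*y) dx ∧ dy ∧ dz + (2*w + 3*x) dx ∧ dz ∧ dw + (-z) dy ∧ dz ∧ dw.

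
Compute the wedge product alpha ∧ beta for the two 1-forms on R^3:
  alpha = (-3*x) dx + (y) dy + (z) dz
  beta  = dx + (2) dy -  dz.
alpha ∧ beta = (-6*x - y) dx ∧ dy + (3*x - z) dx ∧ dz + (-y - 2*z) dy ∧ dz

Distribute the wedge, using dx_i ∧ dx_j = -dx_j ∧ dx_i and dx_i ∧ dx_i = 0. For each pair (i, j) with i < j, the coefficient of dx_i ∧ dx_j in alpha ∧ beta is (alpha_i * beta_j - alpha_j * beta_i). Collecting: alpha ∧ beta = (-6*x - y) dx ∧ dy + (3*x - z) dx ∧ dz + (-y - 2*z) dy ∧ dz.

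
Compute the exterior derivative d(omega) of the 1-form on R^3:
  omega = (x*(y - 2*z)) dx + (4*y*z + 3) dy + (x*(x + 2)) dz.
d(omega) = (-x) dx ∧ dy + (4*x + 2) dx ∧ dz + (-4*y) dy ∧ dz

For a 1-form omega = sum_i f_i dx_i, the exterior derivative is
  d(omega) = sum_{i < j} (∂f_j/∂x_i - ∂f_i/∂x_j) dx_i ∧ dx_j.
  coefficient of dx ∧ dy: ∂f_2/∂x - ∂f_1/∂y = ∂(4*y*z + 3)/∂x - ∂(x*(y - 2*z))/∂y = -x
  coefficient of dx ∧ dz: ∂f_3/∂x - ∂f_1/∂z = ∂(x*(x + 2))/∂x - ∂(x*(y - 2*z))/∂z = 4*x + 2
  coefficient of dy ∧ dz: ∂f_3/∂y - ∂f_2/∂z = ∂(x*(x + 2))/∂y - ∂(4*y*z + 3)/∂z = -4*y
Assembling: d(omega) = (-x) dx ∧ dy + (4*x + 2) dx ∧ dz + (-4*y) dy ∧ dz.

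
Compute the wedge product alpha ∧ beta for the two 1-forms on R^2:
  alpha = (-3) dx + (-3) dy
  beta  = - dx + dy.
alpha ∧ beta = (-6) dx ∧ dy

Distribute the wedge, using dx_i ∧ dx_j = -dx_j ∧ dx_i and dx_i ∧ dx_i = 0. For each pair (i, j) with i < j, the coefficient of dx_i ∧ dx_j in alpha ∧ beta is (alpha_i * beta_j - alpha_j * beta_i). Collecting: alpha ∧ beta = (-6) dx ∧ dy.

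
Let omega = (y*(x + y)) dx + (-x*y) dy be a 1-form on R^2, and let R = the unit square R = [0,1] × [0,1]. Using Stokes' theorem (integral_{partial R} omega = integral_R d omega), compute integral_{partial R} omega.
integral_(partial R) omega = -2

Stokes: integral_partial_R omega = integral_R d omega with d omega = (∂Q/∂x - ∂P/∂y) dx ∧ dy.
  ∂Q/∂x = -y
  ∂P/∂y = x + 2*y
  integrand = ∂Q/∂x - ∂P/∂y = -x - 3*y.
Integrating over R: integral_0^1 integral_0^1 (-x - 3*y) dx dy = -2.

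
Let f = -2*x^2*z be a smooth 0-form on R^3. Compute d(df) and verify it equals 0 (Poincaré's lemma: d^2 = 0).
d(df) = 0

Step 1: df = sum_i (∂f/∂x_i) dx_i = (-4*x*z) dx + (0) dy + (-2*x^2) dz.
Step 2: Apply d again. Using the 1-form formula, the coefficient of dx ∧ dy in d(df) is ∂^2 f/∂x ∂y - ∂^2 f/∂y ∂x = (0) - (0) = 0 (equality of mixed partials for smooth f).
Similarly for dx ∧ dz and dy ∧ dz — all coefficients vanish. So d(df) = 0.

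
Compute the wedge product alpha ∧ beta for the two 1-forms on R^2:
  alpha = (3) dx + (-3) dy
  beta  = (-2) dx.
alpha ∧ beta = (-6) dx ∧ dy

Distribute the wedge, using dx_i ∧ dx_j = -dx_j ∧ dx_i and dx_i ∧ dx_i = 0. For each pair (i, j) with i < j, the coefficient of dx_i ∧ dx_j in alpha ∧ beta is (alpha_i * beta_j - alpha_j * beta_i). Collecting: alpha ∧ beta = (-6) dx ∧ dy.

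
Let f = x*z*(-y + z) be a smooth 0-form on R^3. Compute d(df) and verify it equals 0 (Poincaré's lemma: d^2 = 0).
d(df) = 0

Step 1: df = sum_i (∂f/∂x_i) dx_i = (z*(-y + z)) dx + (-x*z) dy + (x*(-y + 2*z)) dz.
Step 2: Apply d again. Using the 1-form formula, the coefficient of dx ∧ dy in d(df) is ∂^2 f/∂x ∂y - ∂^2 f/∂y ∂x = (-z) - (-z) = 0 (equality of mixed partials for smooth f).
Similarly for dx ∧ dz and dy ∧ dz — all coefficients vanish. So d(df) = 0.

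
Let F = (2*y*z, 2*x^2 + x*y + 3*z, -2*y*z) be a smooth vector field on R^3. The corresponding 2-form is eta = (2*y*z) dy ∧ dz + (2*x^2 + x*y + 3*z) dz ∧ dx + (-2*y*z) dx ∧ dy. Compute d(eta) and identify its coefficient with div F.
d(eta) = (x - 2*y) dx ∧ dy ∧ dz; div F = x - 2*y

For a 2-form in R^3 of the form above, applying d gives a 3-form with coefficient ∂P/∂x + ∂Q/∂y + ∂R/∂z:
  ∂P/∂x = 0
  ∂Q/∂y = x
  ∂R/∂z = -2*y
Sum = x - 2*y, which is exactly div F.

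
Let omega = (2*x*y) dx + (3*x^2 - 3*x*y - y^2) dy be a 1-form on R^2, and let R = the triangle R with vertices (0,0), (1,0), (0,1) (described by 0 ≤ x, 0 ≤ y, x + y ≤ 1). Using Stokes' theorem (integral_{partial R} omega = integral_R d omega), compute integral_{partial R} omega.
integral_(partial R) omega = 1/6

Stokes: integral_partial_R omega = integral_R d omega with d omega = (∂Q/∂x - ∂P/∂y) dx ∧ dy.
  ∂Q/∂x = 6*x - 3*y
  ∂P/∂y = 2*x
  integrand = ∂Q/∂x - ∂P/∂y = 4*x - 3*y.
Integrating over R: integral_0^1 integral_0^{1-x} (4*x - 3*y) dy dx = 1/6.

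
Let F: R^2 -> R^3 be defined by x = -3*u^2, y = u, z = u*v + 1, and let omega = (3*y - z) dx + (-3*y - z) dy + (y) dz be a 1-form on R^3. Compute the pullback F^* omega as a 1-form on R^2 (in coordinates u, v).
F^* omega = (6*u^2*v - 18*u^2 + 3*u - 1) du + (u^2) dv

Using F^*(f dg) = (f ∘ F) d(g ∘ F), substitute each coordinate x_i by F_i(u, v) in f_i, and replace dx_i by d F_i = (∂F_i/∂u) du + (∂F_i/∂v) dv.
  For the x component: f_1(F) = -u*v + 3*u - 1; d F_1 = (-6*u) du + (0) dv
  For the y component: f_2(F) = -u*v - 3*u - 1; d F_2 = (1) du + (0) dv
  For the z component: f_3(F) = u; d F_3 = (v) du + (u) dv
Combining and collecting du, dv coefficients:
  coeff of du: 6*u^2*v - 18*u^2 + 3*u - 1
  coeff of dv: u^2
F^* omega = (6*u^2*v - 18*u^2 + 3*u - 1) du + (u^2) dv.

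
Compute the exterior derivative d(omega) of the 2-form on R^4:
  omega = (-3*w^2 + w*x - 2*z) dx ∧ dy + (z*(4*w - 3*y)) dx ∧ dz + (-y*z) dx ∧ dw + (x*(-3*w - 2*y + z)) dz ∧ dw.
d(omega) = (3*z - 2) dx ∧ dy ∧ dz + (-6*w + x + z) dx ∧ dy ∧ dw + (-3*w - y + 5*z) dx ∧ dz ∧ dw + (-2*x) dy ∧ dz ∧ dw

For a 2-form omega = sum_{i<j} g_{ij} dx_i ∧ dx_j, the exterior derivative is
  d(omega) = sum_{i<j} d(g_{ij}) ∧ dx_i ∧ dx_j = sum_{i<j, k} (∂g_{ij}/∂x_k) dx_k ∧ dx_i ∧ dx_j.
Expand each term, using dx_k ∧ dx_i ∧ dx_j = sgn(permutation) dx_{(a)} ∧ dx_{(b)} ∧ dx_{(c)} with (a < b < c) sorted:
  d(-3*w^2 + w*x - 2*z) includes (∂/∂z)(-3*w^2 + w*x - 2*z) dz = (-2) dz, which multiplied by dx ∧ dy gives (-2) dx ∧ dy ∧ dz
  d(-3*w^2 + w*x - 2*z) includes (∂/∂w)(-3*w^2 + w*x - 2*z) dw = (-6*w + x) dw, which multiplied by dx ∧ dy gives (-6*w + x) dx ∧ dy ∧ dw
  d(z*(4*w - 3*y)) includes (∂/∂y)(z*(4*w - 3*y)) dy = (-3*z) dy, which multiplied by dx ∧ dz gives (3*z) dx ∧ dy ∧ dz
  d(z*(4*w - 3*y)) includes (∂/∂w)(z*(4*w - 3*y)) dw = (4*z) dw, which multiplied by dx ∧ dz gives (4*z) dx ∧ dz ∧ dw
  d(-y*z) includes (∂/∂y)(-y*z) dy = (-z) dy, which multiplied by dx ∧ dw gives (z) dx ∧ dy ∧ dw
  d(-y*z) includes (∂/∂z)(-y*z) dz = (-y) dz, which multiplied by dx ∧ dw gives (y) dx ∧ dz ∧ dw
  d(x*(-3*w - 2*y + z)) includes (∂/∂x)(x*(-3*w - 2*y + z)) dx = (-3*w - 2*y + z) dx, which multiplied by dz ∧ dw gives (-3*w - 2*y + z) dx ∧ dz ∧ dw
  d(x*(-3*w - 2*y + z)) includes (∂/∂y)(x*(-3*w - 2*y + z)) dy = (-2*x) dy, which multiplied by dz ∧ dw gives (-2*x) dy ∧ dz ∧ dw
Collecting like 3-forms: d(omega) = (3*z - 2) dx ∧ dy ∧ dz + (-6*w + x + z) dx ∧ dy ∧ dw + (-3*w - y + 5*z) dx ∧ dz ∧ dw + (-2*x) dy ∧ dz ∧ dw.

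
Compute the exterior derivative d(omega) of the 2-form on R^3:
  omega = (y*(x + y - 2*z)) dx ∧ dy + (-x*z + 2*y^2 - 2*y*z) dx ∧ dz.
d(omega) = (-6*y + 2*z) dx ∧ dy ∧ dz

For a 2-form omega = sum_{i<j} g_{ij} dx_i ∧ dx_j, the exterior derivative is
  d(omega) = sum_{i<j} d(g_{ij}) ∧ dx_i ∧ dx_j = sum_{i<j, k} (∂g_{ij}/∂x_k) dx_k ∧ dx_i ∧ dx_j.
Expand each term, using dx_k ∧ dx_i ∧ dx_j = sgn(permutation) dx_{(a)} ∧ dx_{(b)} ∧ dx_{(c)} with (a < b < c) sorted:
  d(y*(x + y - 2*z)) includes (∂/∂z)(y*(x + y - 2*z)) dz = (-2*y) dz, which multiplied by dx ∧ dy gives (-2*y) dx ∧ dy ∧ dz
  d(-x*z + 2*y^2 - 2*y*z) includes (∂/∂y)(-x*z + 2*y^2 - 2*y*z) dy = (4*y - 2*z) dy, which multiplied by dx ∧ dz gives (-4*y + 2*z) dx ∧ dy ∧ dz
Collecting like 3-forms: d(omega) = (-6*y + 2*z) dx ∧ dy ∧ dz.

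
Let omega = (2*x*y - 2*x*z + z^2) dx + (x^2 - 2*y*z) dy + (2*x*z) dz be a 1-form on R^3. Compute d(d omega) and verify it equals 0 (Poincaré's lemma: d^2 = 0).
d(d omega) = 0

Step 1: d omega = sum_{i<j} (∂f_j/∂x_i - ∂f_i/∂x_j) dx_i ∧ dx_j:
  coeff of dx ∧ dy: 0
  coeff of dx ∧ dz: 2*x
  coeff of dy ∧ dz: 2*y
Step 2: Apply d again to each 2-form coefficient. The only possible 3-form in R^3 is dx ∧ dy ∧ dz, with coefficient
  ∂(coeff of dy∧dz)/∂x - ∂(coeff of dx∧dz)/∂y + ∂(coeff of dx∧dy)/∂z
  = ∂/∂x (2*y) - ∂/∂y (2*x) + ∂/∂z (0).
Each of these terms simplifies to sums of mixed partials that cancel in pairs. The result is 0 (by equality of mixed partials for smooth functions — Schwarz / Clairaut).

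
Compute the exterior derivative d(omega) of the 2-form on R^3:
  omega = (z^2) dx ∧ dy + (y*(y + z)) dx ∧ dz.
d(omega) = (-2*y + z) dx ∧ dy ∧ dz

For a 2-form omega = sum_{i<j} g_{ij} dx_i ∧ dx_j, the exterior derivative is
  d(omega) = sum_{i<j} d(g_{ij}) ∧ dx_i ∧ dx_j = sum_{i<j, k} (∂g_{ij}/∂x_k) dx_k ∧ dx_i ∧ dx_j.
Expand each term, using dx_k ∧ dx_i ∧ dx_j = sgn(permutation) dx_{(a)} ∧ dx_{(b)} ∧ dx_{(c)} with (a < b < c) sorted:
  d(z^2) includes (∂/∂z)(z^2) dz = (2*z) dz, which multiplied by dx ∧ dy gives (2*z) dx ∧ dy ∧ dz
  d(y*(y + z)) includes (∂/∂y)(y*(y + z)) dy = (2*y + z) dy, which multiplied by dx ∧ dz gives (-2*y - z) dx ∧ dy ∧ dz
Collecting like 3-forms: d(omega) = (-2*y + z) dx ∧ dy ∧ dz.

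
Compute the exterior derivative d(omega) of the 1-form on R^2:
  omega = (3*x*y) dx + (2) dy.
d(omega) = (-3*x) dx ∧ dy

For a 1-form omega = sum_i f_i dx_i, the exterior derivative is
  d(omega) = sum_{i < j} (∂f_j/∂x_i - ∂f_i/∂x_j) dx_i ∧ dx_j.
  coefficient of dx ∧ dy: ∂f_2/∂x - ∂f_1/∂y = ∂(2)/∂x - ∂(3*x*y)/∂y = -3*x
Assembling: d(omega) = (-3*x) dx ∧ dy.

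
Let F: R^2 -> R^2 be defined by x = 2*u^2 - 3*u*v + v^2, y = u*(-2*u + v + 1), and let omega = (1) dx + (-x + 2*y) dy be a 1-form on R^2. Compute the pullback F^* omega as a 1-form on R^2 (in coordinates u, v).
F^* omega = (24*u^3 - 26*u^2*v - 14*u^2 + 9*u*v^2 + 7*u*v + 6*u - v^3 - v^2 - 3*v) du + (-6*u^3 + 5*u^2*v + 2*u^2 - u*v^2 - 3*u + 2*v) dv

Using F^*(f dg) = (f ∘ F) d(g ∘ F), substitute each coordinate x_i by F_i(u, v) in f_i, and replace dx_i by d F_i = (∂F_i/∂u) du + (∂F_i/∂v) dv.
  For the x component: f_1(F) = 1; d F_1 = (4*u - 3*v) du + (-3*u + 2*v) dv
  For the y component: f_2(F) = -6*u^2 + 5*u*v + 2*u - v^2; d F_2 = (-4*u + v + 1) du + (u) dv
Combining and collecting du, dv coefficients:
  coeff of du: 24*u^3 - 26*u^2*v - 14*u^2 + 9*u*v^2 + 7*u*v + 6*u - v^3 - v^2 - 3*v
  coeff of dv: -6*u^3 + 5*u^2*v + 2*u^2 - u*v^2 - 3*u + 2*v
F^* omega = (24*u^3 - 26*u^2*v - 14*u^2 + 9*u*v^2 + 7*u*v + 6*u - v^3 - v^2 - 3*v) du + (-6*u^3 + 5*u^2*v + 2*u^2 - u*v^2 - 3*u + 2*v) dv.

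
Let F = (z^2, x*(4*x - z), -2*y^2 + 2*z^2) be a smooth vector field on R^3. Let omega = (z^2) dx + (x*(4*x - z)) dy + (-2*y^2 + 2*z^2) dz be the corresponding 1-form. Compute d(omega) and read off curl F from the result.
d(omega) = (x - 4*y) dy ∧ dz + (2*z) dz ∧ dx + (8*x - z) dx ∧ dy; curl F = (x - 4*y, 2*z, 8*x - z)

d omega = sum_{i<j} (∂f_j/∂x_i - ∂f_i/∂x_j) dx_i ∧ dx_j. Under the identification (dy ∧ dz, dz ∧ dx, dx ∧ dy) ↔ (e_x, e_y, e_z), the coefficients are exactly the components of curl F. Compute:
  ∂R/∂y - ∂Q/∂z = (-4*y) - (-x) = x - 4*y
  ∂P/∂z - ∂R/∂x = (2*z) - (0) = 2*z
  ∂Q/∂x - ∂P/∂y = (8*x - z) - (0) = 8*x - z.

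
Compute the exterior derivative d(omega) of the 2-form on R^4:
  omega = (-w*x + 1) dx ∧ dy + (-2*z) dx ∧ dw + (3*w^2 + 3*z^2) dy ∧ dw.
d(omega) = (-x) dx ∧ dy ∧ dw + (2) dx ∧ dz ∧ dw + (-6*z) dy ∧ dz ∧ dw

For a 2-form omega = sum_{i<j} g_{ij} dx_i ∧ dx_j, the exterior derivative is
  d(omega) = sum_{i<j} d(g_{ij}) ∧ dx_i ∧ dx_j = sum_{i<j, k} (∂g_{ij}/∂x_k) dx_k ∧ dx_i ∧ dx_j.
Expand each term, using dx_k ∧ dx_i ∧ dx_j = sgn(permutation) dx_{(a)} ∧ dx_{(b)} ∧ dx_{(c)} with (a < b < c) sorted:
  d(-w*x + 1) includes (∂/∂w)(-w*x + 1) dw = (-x) dw, which multiplied by dx ∧ dy gives (-x) dx ∧ dy ∧ dw
  d(-2*z) includes (∂/∂z)(-2*z) dz = (-2) dz, which multiplied by dx ∧ dw gives (2) dx ∧ dz ∧ dw
  d(3*w^2 + 3*z^2) includes (∂/∂z)(3*w^2 + 3*z^2) dz = (6*z) dz, which multiplied by dy ∧ dw gives (-6*z) dy ∧ dz ∧ dw
Collecting like 3-forms: d(omega) = (-x) dx ∧ dy ∧ dw + (2) dx ∧ dz ∧ dw + (-6*z) dy ∧ dz ∧ dw.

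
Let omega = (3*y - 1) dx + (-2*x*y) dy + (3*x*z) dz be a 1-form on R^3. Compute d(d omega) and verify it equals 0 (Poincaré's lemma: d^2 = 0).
d(d omega) = 0

Step 1: d omega = sum_{i<j} (∂f_j/∂x_i - ∂f_i/∂x_j) dx_i ∧ dx_j:
  coeff of dx ∧ dy: -2*y - 3
  coeff of dx ∧ dz: 3*z
  coeff of dy ∧ dz: 0
Step 2: Apply d again to each 2-form coefficient. The only possible 3-form in R^3 is dx ∧ dy ∧ dz, with coefficient
  ∂(coeff of dy∧dz)/∂x - ∂(coeff of dx∧dz)/∂y + ∂(coeff of dx∧dy)/∂z
  = ∂/∂x (0) - ∂/∂y (3*z) + ∂/∂z (-2*y - 3).
Each of these terms simplifies to sums of mixed partials that cancel in pairs. The result is 0 (by equality of mixed partials for smooth functions — Schwarz / Clairaut).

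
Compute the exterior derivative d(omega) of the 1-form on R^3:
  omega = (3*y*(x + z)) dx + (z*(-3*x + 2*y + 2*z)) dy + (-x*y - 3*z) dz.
d(omega) = (-3*x - 6*z) dx ∧ dy + (-4*y) dx ∧ dz + (2*x - 2*y - 4*z) dy ∧ dz

For a 1-form omega = sum_i f_i dx_i, the exterior derivative is
  d(omega) = sum_{i < j} (∂f_j/∂x_i - ∂f_i/∂x_j) dx_i ∧ dx_j.
  coefficient of dx ∧ dy: ∂f_2/∂x - ∂f_1/∂y = ∂(z*(-3*x + 2*y + 2*z))/∂x - ∂(3*y*(x + z))/∂y = -3*x - 6*z
  coefficient of dx ∧ dz: ∂f_3/∂x - ∂f_1/∂z = ∂(-x*y - 3*z)/∂x - ∂(3*y*(x + z))/∂z = -4*y
  coefficient of dy ∧ dz: ∂f_3/∂y - ∂f_2/∂z = ∂(-x*y - 3*z)/∂y - ∂(z*(-3*x + 2*y + 2*z))/∂z = 2*x - 2*y - 4*z
Assembling: d(omega) = (-3*x - 6*z) dx ∧ dy + (-4*y) dx ∧ dz + (2*x - 2*y - 4*z) dy ∧ dz.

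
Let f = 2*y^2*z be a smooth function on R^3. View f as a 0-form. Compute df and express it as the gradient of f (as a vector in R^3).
df = (0) dx + (4*y*z) dy + (2*y^2) dz; grad f = (0, 4*y*z, 2*y^2)

For a 0-form f, d f = (∂f/∂x) dx + (∂f/∂y) dy + (∂f/∂z) dz. The components of the vector representation are exactly the entries of grad f in Cartesian coordinates:
  ∂f/∂x = 0
  ∂f/∂y = 4*y*z
  ∂f/∂z = 2*y^2.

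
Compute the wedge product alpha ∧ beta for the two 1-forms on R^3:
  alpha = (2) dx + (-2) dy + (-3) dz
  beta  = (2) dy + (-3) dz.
alpha ∧ beta = (4) dx ∧ dy + (-6) dx ∧ dz + (12) dy ∧ dz

Distribute the wedge, using dx_i ∧ dx_j = -dx_j ∧ dx_i and dx_i ∧ dx_i = 0. For each pair (i, j) with i < j, the coefficient of dx_i ∧ dx_j in alpha ∧ beta is (alpha_i * beta_j - alpha_j * beta_i). Collecting: alpha ∧ beta = (4) dx ∧ dy + (-6) dx ∧ dz + (12) dy ∧ dz.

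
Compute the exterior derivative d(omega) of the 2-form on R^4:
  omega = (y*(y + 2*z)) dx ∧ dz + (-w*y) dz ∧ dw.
d(omega) = (-2*y - 2*z) dx ∧ dy ∧ dz + (-w) dy ∧ dz ∧ dw

For a 2-form omega = sum_{i<j} g_{ij} dx_i ∧ dx_j, the exterior derivative is
  d(omega) = sum_{i<j} d(g_{ij}) ∧ dx_i ∧ dx_j = sum_{i<j, k} (∂g_{ij}/∂x_k) dx_k ∧ dx_i ∧ dx_j.
Expand each term, using dx_k ∧ dx_i ∧ dx_j = sgn(permutation) dx_{(a)} ∧ dx_{(b)} ∧ dx_{(c)} with (a < b < c) sorted:
  d(y*(y + 2*z)) includes (∂/∂y)(y*(y + 2*z)) dy = (2*y + 2*z) dy, which multiplied by dx ∧ dz gives (-2*y - 2*z) dx ∧ dy ∧ dz
  d(-w*y) includes (∂/∂y)(-w*y) dy = (-w) dy, which multiplied by dz ∧ dw gives (-w) dy ∧ dz ∧ dw
Collecting like 3-forms: d(omega) = (-2*y - 2*z) dx ∧ dy ∧ dz + (-w) dy ∧ dz ∧ dw.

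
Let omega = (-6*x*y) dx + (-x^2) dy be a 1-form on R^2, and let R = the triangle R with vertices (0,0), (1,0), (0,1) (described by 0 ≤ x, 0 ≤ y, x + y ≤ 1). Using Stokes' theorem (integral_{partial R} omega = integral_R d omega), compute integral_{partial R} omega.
integral_(partial R) omega = 2/3

Stokes: integral_partial_R omega = integral_R d omega with d omega = (∂Q/∂x - ∂P/∂y) dx ∧ dy.
  ∂Q/∂x = -2*x
  ∂P/∂y = -6*x
  integrand = ∂Q/∂x - ∂P/∂y = 4*x.
Integrating over R: integral_0^1 integral_0^{1-x} (4*x) dy dx = 2/3.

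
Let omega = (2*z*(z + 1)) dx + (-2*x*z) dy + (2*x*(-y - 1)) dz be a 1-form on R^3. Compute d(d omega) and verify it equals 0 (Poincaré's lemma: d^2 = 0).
d(d omega) = 0

Step 1: d omega = sum_{i<j} (∂f_j/∂x_i - ∂f_i/∂x_j) dx_i ∧ dx_j:
  coeff of dx ∧ dy: -2*z
  coeff of dx ∧ dz: -2*y - 4*z - 4
  coeff of dy ∧ dz: 0
Step 2: Apply d again to each 2-form coefficient. The only possible 3-form in R^3 is dx ∧ dy ∧ dz, with coefficient
  ∂(coeff of dy∧dz)/∂x - ∂(coeff of dx∧dz)/∂y + ∂(coeff of dx∧dy)/∂z
  = ∂/∂x (0) - ∂/∂y (-2*y - 4*z - 4) + ∂/∂z (-2*z).
Each of these terms simplifies to sums of mixed partials that cancel in pairs. The result is 0 (by equality of mixed partials for smooth functions — Schwarz / Clairaut).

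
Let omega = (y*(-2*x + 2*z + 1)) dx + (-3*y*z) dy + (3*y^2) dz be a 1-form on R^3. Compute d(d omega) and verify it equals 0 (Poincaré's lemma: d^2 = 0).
d(d omega) = 0

Step 1: d omega = sum_{i<j} (∂f_j/∂x_i - ∂f_i/∂x_j) dx_i ∧ dx_j:
  coeff of dx ∧ dy: 2*x - 2*z - 1
  coeff of dx ∧ dz: -2*y
  coeff of dy ∧ dz: 9*y
Step 2: Apply d again to each 2-form coefficient. The only possible 3-form in R^3 is dx ∧ dy ∧ dz, with coefficient
  ∂(coeff of dy∧dz)/∂x - ∂(coeff of dx∧dz)/∂y + ∂(coeff of dx∧dy)/∂z
  = ∂/∂x (9*y) - ∂/∂y (-2*y) + ∂/∂z (2*x - 2*z - 1).
Each of these terms simplifies to sums of mixed partials that cancel in pairs. The result is 0 (by equality of mixed partials for smooth functions — Schwarz / Clairaut).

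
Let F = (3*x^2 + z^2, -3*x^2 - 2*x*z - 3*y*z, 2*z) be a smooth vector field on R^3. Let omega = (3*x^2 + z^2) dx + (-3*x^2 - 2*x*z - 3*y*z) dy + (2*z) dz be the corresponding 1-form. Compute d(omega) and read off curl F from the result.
d(omega) = (2*x + 3*y) dy ∧ dz + (2*z) dz ∧ dx + (-6*x - 2*z) dx ∧ dy; curl F = (2*x + 3*y, 2*z, -6*x - 2*z)

d omega = sum_{i<j} (∂f_j/∂x_i - ∂f_i/∂x_j) dx_i ∧ dx_j. Under the identification (dy ∧ dz, dz ∧ dx, dx ∧ dy) ↔ (e_x, e_y, e_z), the coefficients are exactly the components of curl F. Compute:
  ∂R/∂y - ∂Q/∂z = (0) - (-2*x - 3*y) = 2*x + 3*y
  ∂P/∂z - ∂R/∂x = (2*z) - (0) = 2*z
  ∂Q/∂x - ∂P/∂y = (-6*x - 2*z) - (0) = -6*x - 2*z.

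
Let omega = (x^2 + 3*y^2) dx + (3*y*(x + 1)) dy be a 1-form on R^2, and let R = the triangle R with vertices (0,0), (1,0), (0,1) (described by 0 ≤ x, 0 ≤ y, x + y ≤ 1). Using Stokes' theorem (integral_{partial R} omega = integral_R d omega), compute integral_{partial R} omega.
integral_(partial R) omega = -1/2

Stokes: integral_partial_R omega = integral_R d omega with d omega = (∂Q/∂x - ∂P/∂y) dx ∧ dy.
  ∂Q/∂x = 3*y
  ∂P/∂y = 6*y
  integrand = ∂Q/∂x - ∂P/∂y = -3*y.
Integrating over R: integral_0^1 integral_0^{1-x} (-3*y) dy dx = -1/2.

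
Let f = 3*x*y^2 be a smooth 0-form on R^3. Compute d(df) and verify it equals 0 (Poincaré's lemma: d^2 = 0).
d(df) = 0

Step 1: df = sum_i (∂f/∂x_i) dx_i = (3*y^2) dx + (6*x*y) dy + (0) dz.
Step 2: Apply d again. Using the 1-form formula, the coefficient of dx ∧ dy in d(df) is ∂^2 f/∂x ∂y - ∂^2 f/∂y ∂x = (6*y) - (6*y) = 0 (equality of mixed partials for smooth f).
Similarly for dx ∧ dz and dy ∧ dz — all coefficients vanish. So d(df) = 0.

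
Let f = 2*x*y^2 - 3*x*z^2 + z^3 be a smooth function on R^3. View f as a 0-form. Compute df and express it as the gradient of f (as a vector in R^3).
df = (2*y^2 - 3*z^2) dx + (4*x*y) dy + (3*z*(-2*x + z)) dz; grad f = (2*y^2 - 3*z^2, 4*x*y, 3*z*(-2*x + z))

For a 0-form f, d f = (∂f/∂x) dx + (∂f/∂y) dy + (∂f/∂z) dz. The components of the vector representation are exactly the entries of grad f in Cartesian coordinates:
  ∂f/∂x = 2*y^2 - 3*z^2
  ∂f/∂y = 4*x*y
  ∂f/∂z = 3*z*(-2*x + z).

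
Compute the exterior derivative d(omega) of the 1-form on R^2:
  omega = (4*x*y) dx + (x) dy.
d(omega) = (1 - 4*x) dx ∧ dy

For a 1-form omega = sum_i f_i dx_i, the exterior derivative is
  d(omega) = sum_{i < j} (∂f_j/∂x_i - ∂f_i/∂x_j) dx_i ∧ dx_j.
  coefficient of dx ∧ dy: ∂f_2/∂x - ∂f_1/∂y = ∂(x)/∂x - ∂(4*x*y)/∂y = 1 - 4*x
Assembling: d(omega) = (1 - 4*x) dx ∧ dy.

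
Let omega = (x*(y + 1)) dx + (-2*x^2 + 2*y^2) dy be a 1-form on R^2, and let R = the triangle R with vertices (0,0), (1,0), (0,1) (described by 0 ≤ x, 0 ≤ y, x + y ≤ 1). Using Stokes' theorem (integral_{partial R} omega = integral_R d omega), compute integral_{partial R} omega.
integral_(partial R) omega = -5/6

Stokes: integral_partial_R omega = integral_R d omega with d omega = (∂Q/∂x - ∂P/∂y) dx ∧ dy.
  ∂Q/∂x = -4*x
  ∂P/∂y = x
  integrand = ∂Q/∂x - ∂P/∂y = -5*x.
Integrating over R: integral_0^1 integral_0^{1-x} (-5*x) dy dx = -5/6.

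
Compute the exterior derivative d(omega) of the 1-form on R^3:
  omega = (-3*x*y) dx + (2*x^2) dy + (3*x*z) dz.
d(omega) = (7*x) dx ∧ dy + (3*z) dx ∧ dz

For a 1-form omega = sum_i f_i dx_i, the exterior derivative is
  d(omega) = sum_{i < j} (∂f_j/∂x_i - ∂f_i/∂x_j) dx_i ∧ dx_j.
  coefficient of dx ∧ dy: ∂f_2/∂x - ∂f_1/∂y = ∂(2*x^2)/∂x - ∂(-3*x*y)/∂y = 7*x
  coefficient of dx ∧ dz: ∂f_3/∂x - ∂f_1/∂z = ∂(3*x*z)/∂x - ∂(-3*x*y)/∂z = 3*z
Assembling: d(omega) = (7*x) dx ∧ dy + (3*z) dx ∧ dz.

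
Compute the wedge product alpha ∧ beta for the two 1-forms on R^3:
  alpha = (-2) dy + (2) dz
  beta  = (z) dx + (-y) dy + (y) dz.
alpha ∧ beta = (2*z) dx ∧ dy + (-2*z) dx ∧ dz

Distribute the wedge, using dx_i ∧ dx_j = -dx_j ∧ dx_i and dx_i ∧ dx_i = 0. For each pair (i, j) with i < j, the coefficient of dx_i ∧ dx_j in alpha ∧ beta is (alpha_i * beta_j - alpha_j * beta_i). Collecting: alpha ∧ beta = (2*z) dx ∧ dy + (-2*z) dx ∧ dz.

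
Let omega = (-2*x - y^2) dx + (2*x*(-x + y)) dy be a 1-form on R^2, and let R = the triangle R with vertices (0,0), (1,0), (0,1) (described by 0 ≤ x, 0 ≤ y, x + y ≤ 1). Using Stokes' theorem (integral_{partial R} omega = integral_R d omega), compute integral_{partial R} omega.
integral_(partial R) omega = 0

Stokes: integral_partial_R omega = integral_R d omega with d omega = (∂Q/∂x - ∂P/∂y) dx ∧ dy.
  ∂Q/∂x = -4*x + 2*y
  ∂P/∂y = -2*y
  integrand = ∂Q/∂x - ∂P/∂y = -4*x + 4*y.
Integrating over R: integral_0^1 integral_0^{1-x} (-4*x + 4*y) dy dx = 0.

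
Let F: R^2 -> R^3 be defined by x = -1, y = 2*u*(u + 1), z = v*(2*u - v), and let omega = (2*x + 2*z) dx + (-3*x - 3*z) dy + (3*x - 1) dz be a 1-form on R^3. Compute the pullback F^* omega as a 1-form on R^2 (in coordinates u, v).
F^* omega = (-24*u^2*v + 12*u*v^2 - 12*u*v + 12*u + 6*v^2 - 8*v + 6) du + (-8*u + 8*v) dv

Using F^*(f dg) = (f ∘ F) d(g ∘ F), substitute each coordinate x_i by F_i(u, v) in f_i, and replace dx_i by d F_i = (∂F_i/∂u) du + (∂F_i/∂v) dv.
  For the x component: f_1(F) = 4*u*v - 2*v^2 - 2; d F_1 = (0) du + (0) dv
  For the y component: f_2(F) = -6*u*v + 3*v^2 + 3; d F_2 = (4*u + 2) du + (0) dv
  For the z component: f_3(F) = -4; d F_3 = (2*v) du + (2*u - 2*v) dv
Combining and collecting du, dv coefficients:
  coeff of du: -24*u^2*v + 12*u*v^2 - 12*u*v + 12*u + 6*v^2 - 8*v + 6
  coeff of dv: -8*u + 8*v
F^* omega = (-24*u^2*v + 12*u*v^2 - 12*u*v + 12*u + 6*v^2 - 8*v + 6) du + (-8*u + 8*v) dv.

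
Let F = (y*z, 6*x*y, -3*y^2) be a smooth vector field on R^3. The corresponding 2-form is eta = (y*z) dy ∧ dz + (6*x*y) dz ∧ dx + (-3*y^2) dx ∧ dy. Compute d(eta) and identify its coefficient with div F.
d(eta) = (6*x) dx ∧ dy ∧ dz; div F = 6*x

For a 2-form in R^3 of the form above, applying d gives a 3-form with coefficient ∂P/∂x + ∂Q/∂y + ∂R/∂z:
  ∂P/∂x = 0
  ∂Q/∂y = 6*x
  ∂R/∂z = 0
Sum = 6*x, which is exactly div F.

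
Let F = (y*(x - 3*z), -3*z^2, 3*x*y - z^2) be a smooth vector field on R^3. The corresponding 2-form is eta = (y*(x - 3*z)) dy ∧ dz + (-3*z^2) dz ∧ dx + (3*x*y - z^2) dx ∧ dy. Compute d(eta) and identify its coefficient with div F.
d(eta) = (y - 2*z) dx ∧ dy ∧ dz; div F = y - 2*z

For a 2-form in R^3 of the form above, applying d gives a 3-form with coefficient ∂P/∂x + ∂Q/∂y + ∂R/∂z:
  ∂P/∂x = y
  ∂Q/∂y = 0
  ∂R/∂z = -2*z
Sum = y - 2*z, which is exactly div F.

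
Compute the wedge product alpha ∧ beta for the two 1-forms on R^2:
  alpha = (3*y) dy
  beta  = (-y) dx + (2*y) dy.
alpha ∧ beta = (3*y^2) dx ∧ dy

Distribute the wedge, using dx_i ∧ dx_j = -dx_j ∧ dx_i and dx_i ∧ dx_i = 0. For each pair (i, j) with i < j, the coefficient of dx_i ∧ dx_j in alpha ∧ beta is (alpha_i * beta_j - alpha_j * beta_i). Collecting: alpha ∧ beta = (3*y^2) dx ∧ dy.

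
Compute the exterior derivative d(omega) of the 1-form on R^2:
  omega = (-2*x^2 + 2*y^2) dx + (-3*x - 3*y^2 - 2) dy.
d(omega) = (-4*y - 3) dx ∧ dy

For a 1-form omega = sum_i f_i dx_i, the exterior derivative is
  d(omega) = sum_{i < j} (∂f_j/∂x_i - ∂f_i/∂x_j) dx_i ∧ dx_j.
  coefficient of dx ∧ dy: ∂f_2/∂x - ∂f_1/∂y = ∂(-3*x - 3*y^2 - 2)/∂x - ∂(-2*x^2 + 2*y^2)/∂y = -4*y - 3
Assembling: d(omega) = (-4*y - 3) dx ∧ dy.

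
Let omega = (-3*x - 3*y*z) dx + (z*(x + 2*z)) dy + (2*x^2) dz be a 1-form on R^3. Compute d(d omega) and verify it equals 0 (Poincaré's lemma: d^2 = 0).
d(d omega) = 0

Step 1: d omega = sum_{i<j} (∂f_j/∂x_i - ∂f_i/∂x_j) dx_i ∧ dx_j:
  coeff of dx ∧ dy: 4*z
  coeff of dx ∧ dz: 4*x + 3*y
  coeff of dy ∧ dz: -x - 4*z
Step 2: Apply d again to each 2-form coefficient. The only possible 3-form in R^3 is dx ∧ dy ∧ dz, with coefficient
  ∂(coeff of dy∧dz)/∂x - ∂(coeff of dx∧dz)/∂y + ∂(coeff of dx∧dy)/∂z
  = ∂/∂x (-x - 4*z) - ∂/∂y (4*x + 3*y) + ∂/∂z (4*z).
Each of these terms simplifies to sums of mixed partials that cancel in pairs. The result is 0 (by equality of mixed partials for smooth functions — Schwarz / Clairaut).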